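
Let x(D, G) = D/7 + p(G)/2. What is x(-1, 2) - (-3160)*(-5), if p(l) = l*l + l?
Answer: -110580/7 ≈ -15797.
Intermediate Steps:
p(l) = l + l² (p(l) = l² + l = l + l²)
x(D, G) = D/7 + G*(1 + G)/2 (x(D, G) = D/7 + (G*(1 + G))/2 = D*(⅐) + (G*(1 + G))*(½) = D/7 + G*(1 + G)/2)
x(-1, 2) - (-3160)*(-5) = ((⅐)*(-1) + (½)*2*(1 + 2)) - (-3160)*(-5) = (-⅐ + (½)*2*3) - 158*100 = (-⅐ + 3) - 15800 = 20/7 - 15800 = -110580/7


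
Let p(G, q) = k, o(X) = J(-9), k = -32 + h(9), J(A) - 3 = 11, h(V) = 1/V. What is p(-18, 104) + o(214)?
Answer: -161/9 ≈ -17.889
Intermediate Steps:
J(A) = 14 (J(A) = 3 + 11 = 14)
k = -287/9 (k = -32 + 1/9 = -32 + ⅑ = -287/9 ≈ -31.889)
o(X) = 14
p(G, q) = -287/9
p(-18, 104) + o(214) = -287/9 + 14 = -161/9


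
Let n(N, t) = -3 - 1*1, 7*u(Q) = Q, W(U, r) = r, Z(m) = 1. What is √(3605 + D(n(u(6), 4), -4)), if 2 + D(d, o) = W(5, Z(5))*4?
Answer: √3607 ≈ 60.058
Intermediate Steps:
u(Q) = Q/7
n(N, t) = -4 (n(N, t) = -3 - 1 = -4)
D(d, o) = 2 (D(d, o) = -2 + 1*4 = -2 + 4 = 2)
√(3605 + D(n(u(6), 4), -4)) = √(3605 + 2) = √3607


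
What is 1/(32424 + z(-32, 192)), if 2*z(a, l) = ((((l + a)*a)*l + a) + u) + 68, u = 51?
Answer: -2/918105 ≈ -2.1784e-6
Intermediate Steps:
z(a, l) = 119/2 + a/2 + a*l*(a + l)/2 (z(a, l) = (((((l + a)*a)*l + a) + 51) + 68)/2 = (((((a + l)*a)*l + a) + 51) + 68)/2 = ((((a*(a + l))*l + a) + 51) + 68)/2 = (((a*l*(a + l) + a) + 51) + 68)/2 = (((a + a*l*(a + l)) + 51) + 68)/2 = ((51 + a + a*l*(a + l)) + 68)/2 = (119 + a + a*l*(a + l))/2 = 119/2 + a/2 + a*l*(a + l)/2)
1/(32424 + z(-32, 192)) = 1/(32424 + (119/2 + (½)*(-32) + (½)*(-32)*192² + (½)*192*(-32)²)) = 1/(32424 + (119/2 - 16 + (½)*(-32)*36864 + (½)*192*1024)) = 1/(32424 + (119/2 - 16 - 589824 + 98304)) = 1/(32424 - 982953/2) = 1/(-918105/2) = -2/918105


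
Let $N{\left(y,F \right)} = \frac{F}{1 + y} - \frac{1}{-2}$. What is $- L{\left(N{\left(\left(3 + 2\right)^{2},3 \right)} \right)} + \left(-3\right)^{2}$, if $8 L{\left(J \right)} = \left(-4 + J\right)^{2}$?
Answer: $\frac{1279}{169} \approx 7.568$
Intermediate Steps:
$N{\left(y,F \right)} = \frac{1}{2} + \frac{F}{1 + y}$ ($N{\left(y,F \right)} = \frac{F}{1 + y} - - \frac{1}{2} = \frac{F}{1 + y} + \frac{1}{2} = \frac{1}{2} + \frac{F}{1 + y}$)
$L{\left(J \right)} = \frac{\left(-4 + J\right)^{2}}{8}$
$- L{\left(N{\left(\left(3 + 2\right)^{2},3 \right)} \right)} + \left(-3\right)^{2} = - \frac{\left(-4 + \frac{1 + \left(3 + 2\right)^{2} + 2 \cdot 3}{2 \left(1 + \left(3 + 2\right)^{2}\right)}\right)^{2}}{8} + \left(-3\right)^{2} = - \frac{\left(-4 + \frac{1 + 5^{2} + 6}{2 \left(1 + 5^{2}\right)}\right)^{2}}{8} + 9 = - \frac{\left(-4 + \frac{1 + 25 + 6}{2 \left(1 + 25\right)}\right)^{2}}{8} + 9 = - \frac{\left(-4 + \frac{1}{2} \cdot \frac{1}{26} \cdot 32\right)^{2}}{8} + 9 = - \frac{\left(-4 + \frac{8}{13}\right)^{2}}{8} + 9 = - \frac{\left(- \frac{44}{13}\right)^{2}}{8} + 9 = - \frac{1936}{8 \cdot 169} + 9 = \left(-1\right) \frac{242}{169} + 9 = - \frac{242}{169} + 9 = \frac{1279}{169}$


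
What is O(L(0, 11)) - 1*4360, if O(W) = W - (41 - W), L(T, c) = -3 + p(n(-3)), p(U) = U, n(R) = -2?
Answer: -4411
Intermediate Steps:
L(T, c) = -5 (L(T, c) = -3 - 2 = -5)
O(W) = -41 + 2*W (O(W) = W + (-41 + W) = -41 + 2*W)
O(L(0, 11)) - 1*4360 = (-41 + 2*(-5)) - 1*4360 = (-41 - 10) - 4360 = -51 - 4360 = -4411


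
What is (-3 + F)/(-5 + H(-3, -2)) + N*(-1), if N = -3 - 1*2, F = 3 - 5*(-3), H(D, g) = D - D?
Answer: 2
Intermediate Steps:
H(D, g) = 0
F = 18 (F = 3 + 15 = 18)
N = -5 (N = -3 - 2 = -5)
(-3 + F)/(-5 + H(-3, -2)) + N*(-1) = (-3 + 18)/(-5 + 0) - 5*(-1) = 15/(-5) + 5 = 15*(-1/5) + 5 = -3 + 5 = 2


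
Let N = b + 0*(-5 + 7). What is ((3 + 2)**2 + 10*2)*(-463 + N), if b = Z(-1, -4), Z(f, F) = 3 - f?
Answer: -20655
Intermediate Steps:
b = 4 (b = 3 - 1*(-1) = 3 + 1 = 4)
N = 4 (N = 4 + 0*(-5 + 7) = 4 + 0*2 = 4 + 0 = 4)
((3 + 2)**2 + 10*2)*(-463 + N) = ((3 + 2)**2 + 10*2)*(-463 + 4) = (5**2 + 20)*(-459) = (25 + 20)*(-459) = 45*(-459) = -20655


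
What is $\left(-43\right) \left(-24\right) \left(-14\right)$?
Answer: $-14448$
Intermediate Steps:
$\left(-43\right) \left(-24\right) \left(-14\right) = 1032 \left(-14\right) = -14448$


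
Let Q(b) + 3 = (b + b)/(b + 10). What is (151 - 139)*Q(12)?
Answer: -252/11 ≈ -22.909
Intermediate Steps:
Q(b) = -3 + 2*b/(10 + b) (Q(b) = -3 + (b + b)/(b + 10) = -3 + (2*b)/(10 + b) = -3 + 2*b/(10 + b))
(151 - 139)*Q(12) = (151 - 139)*((-30 - 1*12)/(10 + 12)) = 12*((-30 - 12)/22) = 12*((1/22)*(-42)) = 12*(-21/11) = -252/11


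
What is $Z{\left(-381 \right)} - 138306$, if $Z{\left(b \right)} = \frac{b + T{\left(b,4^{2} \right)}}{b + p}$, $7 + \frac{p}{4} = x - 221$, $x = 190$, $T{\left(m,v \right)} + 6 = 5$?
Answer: $- \frac{73716716}{533} \approx -1.3831 \cdot 10^{5}$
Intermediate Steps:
$T{\left(m,v \right)} = -1$ ($T{\left(m,v \right)} = -6 + 5 = -1$)
$p = -152$ ($p = -28 + 4 \left(190 - 221\right) = -28 + 4 \left(-31\right) = -28 - 124 = -152$)
$Z{\left(b \right)} = \frac{-1 + b}{-152 + b}$ ($Z{\left(b \right)} = \frac{b - 1}{b - 152} = \frac{-1 + b}{-152 + b}$)
$Z{\left(-381 \right)} - 138306 = \frac{-1 - 381}{-152 - 381} - 138306 = \frac{1}{-533} \left(-382\right) - 138306 = \left(- \frac{1}{533}\right) \left(-382\right) - 138306 = \frac{382}{533} - 138306 = - \frac{73716716}{533}$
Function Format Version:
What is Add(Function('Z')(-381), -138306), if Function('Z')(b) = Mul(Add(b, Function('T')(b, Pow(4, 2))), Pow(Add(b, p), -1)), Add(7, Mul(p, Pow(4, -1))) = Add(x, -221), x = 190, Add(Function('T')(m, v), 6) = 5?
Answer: Rational(-73716716, 533) ≈ -1.3831e+5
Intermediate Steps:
Function('T')(m, v) = -1 (Function('T')(m, v) = Add(-6, 5) = -1)
p = -152 (p = Add(-28, Mul(4, Add(190, -221))) = Add(-28, Mul(4, -31)) = Add(-28, -124) = -152)
Function('Z')(b) = Mul(Pow(Add(-152, b), -1), Add(-1, b)) (Function('Z')(b) = Mul(Add(b, -1), Pow(Add(b, -152), -1)) = Mul(Add(-1, b), Pow(Add(-152, b), -1)) = Mul(Pow(Add(-152, b), -1), Add(-1, b)))
Add(Function('Z')(-381), -138306) = Add(Mul(Pow(Add(-152, -381), -1), Add(-1, -381)), -138306) = Add(Mul(Pow(-533, -1), -382), -138306) = Add(Mul(Rational(-1, 533), -382), -138306) = Add(Rational(382, 533), -138306) = Rational(-73716716, 533)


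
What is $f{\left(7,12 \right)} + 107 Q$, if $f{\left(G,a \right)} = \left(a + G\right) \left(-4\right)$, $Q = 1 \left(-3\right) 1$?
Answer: $-397$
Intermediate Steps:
$Q = -3$ ($Q = \left(-3\right) 1 = -3$)
$f{\left(G,a \right)} = - 4 G - 4 a$ ($f{\left(G,a \right)} = \left(G + a\right) \left(-4\right) = - 4 G - 4 a$)
$f{\left(7,12 \right)} + 107 Q = \left(\left(-4\right) 7 - 48\right) + 107 \left(-3\right) = \left(-28 - 48\right) - 321 = -76 - 321 = -397$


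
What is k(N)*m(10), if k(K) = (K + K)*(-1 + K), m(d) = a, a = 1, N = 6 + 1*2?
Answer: 112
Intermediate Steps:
N = 8 (N = 6 + 2 = 8)
m(d) = 1
k(K) = 2*K*(-1 + K) (k(K) = (2*K)*(-1 + K) = 2*K*(-1 + K))
k(N)*m(10) = (2*8*(-1 + 8))*1 = (2*8*7)*1 = 112*1 = 112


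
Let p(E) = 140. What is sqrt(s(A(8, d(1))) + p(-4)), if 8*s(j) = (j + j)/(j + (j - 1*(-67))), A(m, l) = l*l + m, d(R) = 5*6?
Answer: sqrt(496823901)/1883 ≈ 11.837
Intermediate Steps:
d(R) = 30
A(m, l) = m + l**2 (A(m, l) = l**2 + m = m + l**2)
s(j) = j/(4*(67 + 2*j)) (s(j) = ((j + j)/(j + (j - 1*(-67))))/8 = ((2*j)/(j + (j + 67)))/8 = ((2*j)/(j + (67 + j)))/8 = ((2*j)/(67 + 2*j))/8 = (2*j/(67 + 2*j))/8 = j/(4*(67 + 2*j)))
sqrt(s(A(8, d(1))) + p(-4)) = sqrt((8 + 30**2)/(4*(67 + 2*(8 + 30**2))) + 140) = sqrt((8 + 900)/(4*(67 + 2*(8 + 900))) + 140) = sqrt((1/4)*908/(67 + 2*908) + 140) = sqrt((1/4)*908/(67 + 1816) + 140) = sqrt((1/4)*908/1883 + 140) = sqrt((1/4)*908*(1/1883) + 140) = sqrt(227/1883 + 140) = sqrt(263847/1883) = sqrt(496823901)/1883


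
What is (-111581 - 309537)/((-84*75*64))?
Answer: 210559/201600 ≈ 1.0444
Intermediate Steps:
(-111581 - 309537)/((-84*75*64)) = -421118/((-6300*64)) = -421118/(-403200) = -421118*(-1/403200) = 210559/201600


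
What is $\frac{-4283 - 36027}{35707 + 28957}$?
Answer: $- \frac{20155}{32332} \approx -0.62338$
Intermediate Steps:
$\frac{-4283 - 36027}{35707 + 28957} = - \frac{40310}{64664} = \left(-40310\right) \frac{1}{64664} = - \frac{20155}{32332}$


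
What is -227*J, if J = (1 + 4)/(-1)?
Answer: 1135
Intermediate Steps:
J = -5 (J = 5*(-1) = -5)
-227*J = -227*(-5) = 1135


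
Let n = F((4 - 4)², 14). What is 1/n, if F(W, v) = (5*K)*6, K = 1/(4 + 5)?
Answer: 3/10 ≈ 0.30000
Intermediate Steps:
K = ⅑ (K = 1/9 = ⅑ ≈ 0.11111)
F(W, v) = 10/3 (F(W, v) = (5*(⅑))*6 = (5/9)*6 = 10/3)
n = 10/3 ≈ 3.3333
1/n = 1/(10/3) = 3/10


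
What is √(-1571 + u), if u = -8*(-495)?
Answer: √2389 ≈ 48.877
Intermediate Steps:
u = 3960
√(-1571 + u) = √(-1571 + 3960) = √2389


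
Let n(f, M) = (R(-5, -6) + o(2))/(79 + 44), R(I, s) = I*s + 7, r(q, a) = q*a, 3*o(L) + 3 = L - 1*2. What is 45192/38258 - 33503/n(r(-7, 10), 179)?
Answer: -26275763215/229548 ≈ -1.1447e+5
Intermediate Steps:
o(L) = -5/3 + L/3 (o(L) = -1 + (L - 1*2)/3 = -1 + (L - 2)/3 = -1 + (-2 + L)/3 = -1 + (-2/3 + L/3) = -5/3 + L/3)
r(q, a) = a*q
R(I, s) = 7 + I*s
n(f, M) = 12/41 (n(f, M) = ((7 - 5*(-6)) + (-5/3 + (1/3)*2))/(79 + 44) = ((7 + 30) + (-5/3 + 2/3))/123 = (37 - 1)*(1/123) = 36*(1/123) = 12/41)
45192/38258 - 33503/n(r(-7, 10), 179) = 45192/38258 - 33503/12/41 = 45192*(1/38258) - 33503*41/12 = 22596/19129 - 1373623/12 = -26275763215/229548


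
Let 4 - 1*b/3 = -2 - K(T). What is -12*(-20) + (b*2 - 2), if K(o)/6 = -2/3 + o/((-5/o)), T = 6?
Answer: -46/5 ≈ -9.2000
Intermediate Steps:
K(o) = -4 - 6*o**2/5 (K(o) = 6*(-2/3 + o/((-5/o))) = 6*(-2*1/3 + o*(-o/5)) = 6*(-2/3 - o**2/5) = -4 - 6*o**2/5)
b = -618/5 (b = 12 - 3*(-2 - (-4 - 6/5*6**2)) = 12 - 3*(-2 - (-4 - 6/5*36)) = 12 - 3*(-2 - (-4 - 216/5)) = 12 - 3*(-2 - 1*(-236/5)) = 12 - 3*(-2 + 236/5) = 12 - 3*226/5 = 12 - 678/5 = -618/5 ≈ -123.60)
-12*(-20) + (b*2 - 2) = -12*(-20) + (-618/5*2 - 2) = 240 + (-1236/5 - 2) = 240 - 1246/5 = -46/5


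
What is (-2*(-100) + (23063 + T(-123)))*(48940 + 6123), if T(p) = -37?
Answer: 1278893238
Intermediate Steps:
(-2*(-100) + (23063 + T(-123)))*(48940 + 6123) = (-2*(-100) + (23063 - 37))*(48940 + 6123) = (200 + 23026)*55063 = 23226*55063 = 1278893238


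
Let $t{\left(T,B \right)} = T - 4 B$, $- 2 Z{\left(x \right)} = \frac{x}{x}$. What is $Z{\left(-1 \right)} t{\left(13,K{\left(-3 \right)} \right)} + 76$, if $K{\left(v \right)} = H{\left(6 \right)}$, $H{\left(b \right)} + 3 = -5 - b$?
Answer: $\frac{83}{2} \approx 41.5$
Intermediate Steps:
$Z{\left(x \right)} = - \frac{1}{2}$ ($Z{\left(x \right)} = - \frac{x \frac{1}{x}}{2} = \left(- \frac{1}{2}\right) 1 = - \frac{1}{2}$)
$H{\left(b \right)} = -8 - b$ ($H{\left(b \right)} = -3 - \left(5 + b\right) = -8 - b$)
$K{\left(v \right)} = -14$ ($K{\left(v \right)} = -8 - 6 = -14$)
$Z{\left(-1 \right)} t{\left(13,K{\left(-3 \right)} \right)} + 76 = - \frac{13 - -56}{2} + 76 = - \frac{13 + 56}{2} + 76 = \left(- \frac{1}{2}\right) 69 + 76 = - \frac{69}{2} + 76 = \frac{83}{2}$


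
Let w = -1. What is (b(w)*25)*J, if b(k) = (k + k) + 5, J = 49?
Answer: 3675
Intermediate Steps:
b(k) = 5 + 2*k (b(k) = 2*k + 5 = 5 + 2*k)
(b(w)*25)*J = ((5 + 2*(-1))*25)*49 = ((5 - 2)*25)*49 = (3*25)*49 = 75*49 = 3675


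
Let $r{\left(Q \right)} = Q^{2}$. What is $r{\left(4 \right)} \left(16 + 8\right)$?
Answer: $384$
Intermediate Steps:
$r{\left(4 \right)} \left(16 + 8\right) = 4^{2} \left(16 + 8\right) = 16 \cdot 24 = 384$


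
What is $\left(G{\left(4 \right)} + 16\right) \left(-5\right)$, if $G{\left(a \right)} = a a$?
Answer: $-160$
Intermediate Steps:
$G{\left(a \right)} = a^{2}$
$\left(G{\left(4 \right)} + 16\right) \left(-5\right) = \left(4^{2} + 16\right) \left(-5\right) = \left(16 + 16\right) \left(-5\right) = 32 \left(-5\right) = -160$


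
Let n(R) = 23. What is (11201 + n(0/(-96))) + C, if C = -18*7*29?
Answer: 7570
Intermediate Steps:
C = -3654 (C = -126*29 = -3654)
(11201 + n(0/(-96))) + C = (11201 + 23) - 3654 = 11224 - 3654 = 7570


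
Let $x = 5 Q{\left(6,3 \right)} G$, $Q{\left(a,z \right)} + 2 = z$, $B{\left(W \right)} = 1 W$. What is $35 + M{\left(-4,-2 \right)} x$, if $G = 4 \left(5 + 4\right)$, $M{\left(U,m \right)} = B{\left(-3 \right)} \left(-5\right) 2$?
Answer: $5435$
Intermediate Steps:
$B{\left(W \right)} = W$
$Q{\left(a,z \right)} = -2 + z$
$M{\left(U,m \right)} = 30$ ($M{\left(U,m \right)} = \left(-3\right) \left(-5\right) 2 = 15 \cdot 2 = 30$)
$G = 36$ ($G = 4 \cdot 9 = 36$)
$x = 180$ ($x = 5 \left(-2 + 3\right) 36 = 5 \cdot 1 \cdot 36 = 5 \cdot 36 = 180$)
$35 + M{\left(-4,-2 \right)} x = 35 + 30 \cdot 180 = 35 + 5400 = 5435$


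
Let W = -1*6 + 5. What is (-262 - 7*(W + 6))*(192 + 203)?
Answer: -117315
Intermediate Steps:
W = -1 (W = -6 + 5 = -1)
(-262 - 7*(W + 6))*(192 + 203) = (-262 - 7*(-1 + 6))*(192 + 203) = (-262 - 7*5)*395 = (-262 - 35)*395 = -297*395 = -117315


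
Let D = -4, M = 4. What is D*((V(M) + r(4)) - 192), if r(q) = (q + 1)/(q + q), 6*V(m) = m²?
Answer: 4529/6 ≈ 754.83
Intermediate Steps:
V(m) = m²/6
r(q) = (1 + q)/(2*q) (r(q) = (1 + q)/((2*q)) = (1 + q)*(1/(2*q)) = (1 + q)/(2*q))
D*((V(M) + r(4)) - 192) = -4*(((⅙)*4² + (½)*(1 + 4)/4) - 192) = -4*(((⅙)*16 + (½)*(¼)*5) - 192) = -4*((8/3 + 5/8) - 192) = -4*(79/24 - 192) = -4*(-4529/24) = 4529/6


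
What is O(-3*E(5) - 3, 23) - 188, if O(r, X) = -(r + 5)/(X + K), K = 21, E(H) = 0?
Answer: -4137/22 ≈ -188.05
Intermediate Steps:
O(r, X) = -(5 + r)/(21 + X) (O(r, X) = -(r + 5)/(X + 21) = -(5 + r)/(21 + X))
O(-3*E(5) - 3, 23) - 188 = (-5 - (-3*0 - 3))/(21 + 23) - 188 = (-5 - (0 - 3))/44 - 188 = (-5 - 1*(-3))/44 - 188 = (-5 + 3)/44 - 188 = (1/44)*(-2) - 188 = -1/22 - 188 = -4137/22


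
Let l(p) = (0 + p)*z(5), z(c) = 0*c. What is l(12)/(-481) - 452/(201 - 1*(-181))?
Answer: -226/191 ≈ -1.1832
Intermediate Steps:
z(c) = 0
l(p) = 0 (l(p) = (0 + p)*0 = p*0 = 0)
l(12)/(-481) - 452/(201 - 1*(-181)) = 0/(-481) - 452/(201 - 1*(-181)) = 0*(-1/481) - 452/(201 + 181) = 0 - 452/382 = 0 - 452*1/382 = 0 - 226/191 = -226/191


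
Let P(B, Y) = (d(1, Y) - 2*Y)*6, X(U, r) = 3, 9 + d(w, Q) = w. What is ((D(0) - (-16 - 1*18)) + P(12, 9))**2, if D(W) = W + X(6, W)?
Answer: 14161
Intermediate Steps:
d(w, Q) = -9 + w
D(W) = 3 + W (D(W) = W + 3 = 3 + W)
P(B, Y) = -48 - 12*Y (P(B, Y) = ((-9 + 1) - 2*Y)*6 = (-8 - 2*Y)*6 = -48 - 12*Y)
((D(0) - (-16 - 1*18)) + P(12, 9))**2 = (((3 + 0) - (-16 - 1*18)) + (-48 - 12*9))**2 = ((3 - (-16 - 18)) + (-48 - 108))**2 = ((3 - 1*(-34)) - 156)**2 = ((3 + 34) - 156)**2 = (37 - 156)**2 = (-119)**2 = 14161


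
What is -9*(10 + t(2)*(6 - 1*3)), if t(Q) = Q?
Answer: -144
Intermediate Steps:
-9*(10 + t(2)*(6 - 1*3)) = -9*(10 + 2*(6 - 1*3)) = -9*(10 + 2*(6 - 3)) = -9*(10 + 2*3) = -9*(10 + 6) = -9*16 = -144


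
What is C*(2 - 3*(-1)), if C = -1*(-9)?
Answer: 45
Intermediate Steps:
C = 9
C*(2 - 3*(-1)) = 9*(2 - 3*(-1)) = 9*(2 + 3) = 9*5 = 45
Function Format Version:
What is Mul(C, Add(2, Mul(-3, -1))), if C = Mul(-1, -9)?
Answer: 45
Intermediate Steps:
C = 9
Mul(C, Add(2, Mul(-3, -1))) = Mul(9, Add(2, Mul(-3, -1))) = Mul(9, Add(2, 3)) = Mul(9, 5) = 45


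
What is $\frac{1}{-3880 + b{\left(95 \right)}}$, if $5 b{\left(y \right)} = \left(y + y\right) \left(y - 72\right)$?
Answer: $- \frac{1}{3006} \approx -0.00033267$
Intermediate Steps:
$b{\left(y \right)} = \frac{2 y \left(-72 + y\right)}{5}$ ($b{\left(y \right)} = \frac{\left(y + y\right) \left(y - 72\right)}{5} = \frac{2 y \left(-72 + y\right)}{5}$)
$\frac{1}{-3880 + b{\left(95 \right)}} = \frac{1}{-3880 + \frac{2}{5} \cdot 95 \left(-72 + 95\right)} = \frac{1}{-3880 + \frac{2}{5} \cdot 95 \cdot 23} = \frac{1}{-3880 + 874} = \frac{1}{-3006} = - \frac{1}{3006}$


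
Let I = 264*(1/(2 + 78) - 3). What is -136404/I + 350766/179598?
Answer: 13763630409/78693857 ≈ 174.90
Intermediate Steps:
I = -7887/10 (I = 264*(1/80 - 3) = 264*(-239/80) = -7887/10 ≈ -788.70)
-136404/I + 350766/179598 = -136404/(-7887/10) + 350766/179598 = -136404*(-10/7887) + 350766*(1/179598) = 454680/2629 + 58461/29933 = 13763630409/78693857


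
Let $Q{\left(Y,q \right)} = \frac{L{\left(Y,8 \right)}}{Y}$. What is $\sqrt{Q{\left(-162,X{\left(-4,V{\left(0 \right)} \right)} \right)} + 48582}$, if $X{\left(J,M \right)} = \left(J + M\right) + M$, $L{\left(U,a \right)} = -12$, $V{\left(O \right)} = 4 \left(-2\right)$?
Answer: $\frac{2 \sqrt{983787}}{9} \approx 220.41$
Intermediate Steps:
$V{\left(O \right)} = -8$
$X{\left(J,M \right)} = J + 2 M$
$Q{\left(Y,q \right)} = - \frac{12}{Y}$
$\sqrt{Q{\left(-162,X{\left(-4,V{\left(0 \right)} \right)} \right)} + 48582} = \sqrt{- \frac{12}{-162} + 48582} = \sqrt{\left(-12\right) \left(- \frac{1}{162}\right) + 48582} = \sqrt{\frac{2}{27} + 48582} = \sqrt{\frac{1311716}{27}} = \frac{2 \sqrt{983787}}{9}$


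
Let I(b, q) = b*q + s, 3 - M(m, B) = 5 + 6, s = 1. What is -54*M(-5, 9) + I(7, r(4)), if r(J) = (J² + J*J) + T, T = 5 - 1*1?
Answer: 685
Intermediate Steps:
T = 4 (T = 5 - 1 = 4)
r(J) = 4 + 2*J² (r(J) = (J² + J*J) + 4 = (J² + J²) + 4 = 2*J² + 4 = 4 + 2*J²)
M(m, B) = -8 (M(m, B) = 3 - (5 + 6) = 3 - 1*11 = 3 - 11 = -8)
I(b, q) = 1 + b*q (I(b, q) = b*q + 1 = 1 + b*q)
-54*M(-5, 9) + I(7, r(4)) = -54*(-8) + (1 + 7*(4 + 2*4²)) = 432 + (1 + 7*(4 + 2*16)) = 432 + (1 + 7*(4 + 32)) = 432 + (1 + 7*36) = 432 + (1 + 252) = 432 + 253 = 685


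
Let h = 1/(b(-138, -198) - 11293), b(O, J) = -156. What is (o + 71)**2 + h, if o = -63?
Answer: 732735/11449 ≈ 64.000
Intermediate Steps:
h = -1/11449 (h = 1/(-156 - 11293) = 1/(-11449) = -1/11449 ≈ -8.7344e-5)
(o + 71)**2 + h = (-63 + 71)**2 - 1/11449 = 8**2 - 1/11449 = 64 - 1/11449 = 732735/11449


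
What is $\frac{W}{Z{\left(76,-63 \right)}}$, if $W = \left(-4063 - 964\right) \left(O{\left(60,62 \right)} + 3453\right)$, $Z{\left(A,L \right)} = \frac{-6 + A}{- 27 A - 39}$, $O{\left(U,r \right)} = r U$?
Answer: $\frac{75398681061}{70} \approx 1.0771 \cdot 10^{9}$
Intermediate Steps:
$O{\left(U,r \right)} = U r$
$Z{\left(A,L \right)} = \frac{-6 + A}{-39 - 27 A}$
$W = -36058671$ ($W = \left(-4063 - 964\right) \left(60 \cdot 62 + 3453\right) = - 5027 \left(3720 + 3453\right) = \left(-5027\right) 7173 = -36058671$)
$\frac{W}{Z{\left(76,-63 \right)}} = - \frac{36058671}{\frac{1}{3} \frac{1}{13 + 9 \cdot 76} \left(6 - 76\right)} = - \frac{36058671}{\frac{1}{3} \frac{1}{13 + 684} \left(6 - 76\right)} = - \frac{36058671}{\frac{1}{3} \cdot \frac{1}{697} \left(-70\right)} = - \frac{36058671}{- \frac{70}{2091}} = \left(-36058671\right) \left(- \frac{2091}{70}\right) = \frac{75398681061}{70}$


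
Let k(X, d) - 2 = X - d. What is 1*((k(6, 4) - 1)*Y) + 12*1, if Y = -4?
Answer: 0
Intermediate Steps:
k(X, d) = 2 + X - d (k(X, d) = 2 + (X - d) = 2 + X - d)
1*((k(6, 4) - 1)*Y) + 12*1 = 1*(((2 + 6 - 1*4) - 1)*(-4)) + 12*1 = 1*(((2 + 6 - 4) - 1)*(-4)) + 12 = 1*((4 - 1)*(-4)) + 12 = 1*(3*(-4)) + 12 = 1*(-12) + 12 = -12 + 12 = 0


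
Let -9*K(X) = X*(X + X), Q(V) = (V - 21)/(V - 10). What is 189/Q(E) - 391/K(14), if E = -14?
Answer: 271611/1960 ≈ 138.58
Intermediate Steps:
Q(V) = (-21 + V)/(-10 + V)
K(X) = -2*X²/9 (K(X) = -X*(X + X)/9 = -X*2*X/9 = -2*X²/9)
189/Q(E) - 391/K(14) = 189/(((-21 - 14)/(-10 - 14))) - 391/((-2/9*14²)) = 189/((-35/(-24))) - 391/((-2/9*196)) = 189/((-1/24*(-35))) - 391/(-392/9) = 189/(35/24) - 391*(-9/392) = 189*(24/35) + 3519/392 = 648/5 + 3519/392 = 271611/1960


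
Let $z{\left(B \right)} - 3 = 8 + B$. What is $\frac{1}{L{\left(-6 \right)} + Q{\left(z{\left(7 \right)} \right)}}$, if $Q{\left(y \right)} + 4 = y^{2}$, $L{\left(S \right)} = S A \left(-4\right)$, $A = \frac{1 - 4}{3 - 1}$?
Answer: $\frac{1}{284} \approx 0.0035211$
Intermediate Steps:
$z{\left(B \right)} = 11 + B$ ($z{\left(B \right)} = 3 + \left(8 + B\right) = 11 + B$)
$A = - \frac{3}{2} \approx -1.5$
$L{\left(S \right)} = 6 S$ ($L{\left(S \right)} = S \left(- \frac{3}{2}\right) \left(-4\right) = - \frac{3 S}{2} \left(-4\right) = 6 S$)
$Q{\left(y \right)} = -4 + y^{2}$
$\frac{1}{L{\left(-6 \right)} + Q{\left(z{\left(7 \right)} \right)}} = \frac{1}{6 \left(-6\right) - \left(4 - \left(11 + 7\right)^{2}\right)} = \frac{1}{-36 - \left(4 - 18^{2}\right)} = \frac{1}{-36 + \left(-4 + 324\right)} = \frac{1}{-36 + 320} = \frac{1}{284}$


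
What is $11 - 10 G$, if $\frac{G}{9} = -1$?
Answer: $101$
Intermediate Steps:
$G = -9$ ($G = 9 \left(-1\right) = -9$)
$11 - 10 G = 11 - -90 = 11 + 90 = 101$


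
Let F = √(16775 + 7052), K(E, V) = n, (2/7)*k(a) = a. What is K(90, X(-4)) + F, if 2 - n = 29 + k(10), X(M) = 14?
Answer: -62 + √23827 ≈ 92.360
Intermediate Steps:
k(a) = 7*a/2
n = -62 (n = 2 - (29 + (7/2)*10) = 2 - (29 + 35) = 2 - 1*64 = 2 - 64 = -62)
K(E, V) = -62
F = √23827 ≈ 154.36
K(90, X(-4)) + F = -62 + √23827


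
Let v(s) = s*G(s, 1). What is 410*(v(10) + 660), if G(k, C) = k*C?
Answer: 311600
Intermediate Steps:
G(k, C) = C*k
v(s) = s² (v(s) = s*(1*s) = s*s = s²)
410*(v(10) + 660) = 410*(10² + 660) = 410*(100 + 660) = 410*760 = 311600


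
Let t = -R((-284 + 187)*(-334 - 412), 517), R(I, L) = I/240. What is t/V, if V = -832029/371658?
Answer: 2241159683/16640580 ≈ 134.68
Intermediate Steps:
R(I, L) = I/240 (R(I, L) = I*(1/240) = I/240)
t = -36181/120 (t = -(-284 + 187)*(-334 - 412)/240 = -(-97*(-746))/240 = -72362/240 = -1*36181/120 = -36181/120 ≈ -301.51)
V = -277343/123886 (V = -832029*1/371658 = -277343/123886 ≈ -2.2387)
t/V = -36181/(120*(-277343/123886)) = -36181/120*(-123886/277343) = 2241159683/16640580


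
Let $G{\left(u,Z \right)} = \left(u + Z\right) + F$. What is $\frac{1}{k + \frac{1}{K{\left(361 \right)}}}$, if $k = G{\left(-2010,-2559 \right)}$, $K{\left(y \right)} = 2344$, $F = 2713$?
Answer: $- \frac{2344}{4350463} \approx -0.00053879$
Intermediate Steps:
$G{\left(u,Z \right)} = 2713 + Z + u$ ($G{\left(u,Z \right)} = \left(u + Z\right) + 2713 = \left(Z + u\right) + 2713 = 2713 + Z + u$)
$k = -1856$ ($k = 2713 - 2559 - 2010 = -1856$)
$\frac{1}{k + \frac{1}{K{\left(361 \right)}}} = \frac{1}{-1856 + \frac{1}{2344}} = \frac{1}{- \frac{4350463}{2344}} = - \frac{2344}{4350463}$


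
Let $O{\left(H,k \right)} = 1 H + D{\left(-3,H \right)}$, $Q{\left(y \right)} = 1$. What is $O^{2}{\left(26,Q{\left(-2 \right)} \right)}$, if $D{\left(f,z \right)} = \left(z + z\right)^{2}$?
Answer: $7452900$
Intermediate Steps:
$D{\left(f,z \right)} = 4 z^{2}$ ($D{\left(f,z \right)} = \left(2 z\right)^{2} = 4 z^{2}$)
$O{\left(H,k \right)} = H + 4 H^{2}$ ($O{\left(H,k \right)} = 1 H + 4 H^{2} = H + 4 H^{2}$)
$O^{2}{\left(26,Q{\left(-2 \right)} \right)} = \left(26 \left(1 + 4 \cdot 26\right)\right)^{2} = \left(26 \left(1 + 104\right)\right)^{2} = \left(26 \cdot 105\right)^{2} = 2730^{2} = 7452900$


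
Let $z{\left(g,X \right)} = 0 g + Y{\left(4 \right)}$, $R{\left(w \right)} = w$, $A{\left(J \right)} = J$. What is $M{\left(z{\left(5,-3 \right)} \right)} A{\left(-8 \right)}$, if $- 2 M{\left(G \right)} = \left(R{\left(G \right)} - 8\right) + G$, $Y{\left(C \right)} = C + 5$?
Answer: $40$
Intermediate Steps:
$Y{\left(C \right)} = 5 + C$
$z{\left(g,X \right)} = 9$ ($z{\left(g,X \right)} = 0 g + \left(5 + 4\right) = 0 + 9 = 9$)
$M{\left(G \right)} = 4 - G$ ($M{\left(G \right)} = - \frac{\left(G - 8\right) + G}{2} = - \frac{\left(-8 + G\right) + G}{2} = - \frac{-8 + 2 G}{2} = 4 - G$)
$M{\left(z{\left(5,-3 \right)} \right)} A{\left(-8 \right)} = \left(4 - 9\right) \left(-8\right) = \left(-5\right) \left(-8\right) = 40$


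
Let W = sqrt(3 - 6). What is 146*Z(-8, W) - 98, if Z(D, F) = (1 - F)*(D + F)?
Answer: -828 + 1314*I*sqrt(3) ≈ -828.0 + 2275.9*I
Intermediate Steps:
W = I*sqrt(3) (W = sqrt(-3) = I*sqrt(3) ≈ 1.732*I)
146*Z(-8, W) - 98 = 146*(-8 + I*sqrt(3) - (I*sqrt(3))**2 - 1*(-8)*I*sqrt(3)) - 98 = 146*(-8 + I*sqrt(3) - 1*(-3) + 8*I*sqrt(3)) - 98 = 146*(-8 + I*sqrt(3) + 3 + 8*I*sqrt(3)) - 98 = 146*(-5 + 9*I*sqrt(3)) - 98 = (-730 + 1314*I*sqrt(3)) - 98 = -828 + 1314*I*sqrt(3)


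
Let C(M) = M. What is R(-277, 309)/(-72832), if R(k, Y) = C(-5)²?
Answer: -25/72832 ≈ -0.00034326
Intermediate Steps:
R(k, Y) = 25 (R(k, Y) = (-5)² = 25)
R(-277, 309)/(-72832) = 25/(-72832) = 25*(-1/72832) = -25/72832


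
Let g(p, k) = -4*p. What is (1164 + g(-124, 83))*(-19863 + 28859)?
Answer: 14933360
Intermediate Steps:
(1164 + g(-124, 83))*(-19863 + 28859) = (1164 - 4*(-124))*(-19863 + 28859) = (1164 + 496)*8996 = 1660*8996 = 14933360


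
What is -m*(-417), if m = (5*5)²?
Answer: 260625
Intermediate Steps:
m = 625 (m = 25² = 625)
-m*(-417) = -1*625*(-417) = -625*(-417) = 260625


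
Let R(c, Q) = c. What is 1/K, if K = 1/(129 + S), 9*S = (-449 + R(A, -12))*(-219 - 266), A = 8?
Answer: 23894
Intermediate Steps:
S = 23765 (S = ((-449 + 8)*(-219 - 266))/9 = (-441*(-485))/9 = (1/9)*213885 = 23765)
K = 1/23894 (K = 1/(129 + 23765) = 1/23894 ≈ 4.1851e-5)
1/K = 1/(1/23894) = 23894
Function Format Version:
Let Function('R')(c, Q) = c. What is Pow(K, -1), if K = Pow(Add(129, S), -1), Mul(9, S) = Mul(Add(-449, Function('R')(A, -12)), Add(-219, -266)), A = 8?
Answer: 23894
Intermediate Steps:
S = 23765 (S = Mul(Rational(1, 9), Mul(Add(-449, 8), Add(-219, -266))) = Mul(Rational(1, 9), Mul(-441, -485)) = Mul(Rational(1, 9), 213885) = 23765)
K = Rational(1, 23894) (K = Pow(Add(129, 23765), -1) = Pow(23894, -1) = Rational(1, 23894) ≈ 4.1851e-5)
Pow(K, -1) = Pow(Rational(1, 23894), -1) = 23894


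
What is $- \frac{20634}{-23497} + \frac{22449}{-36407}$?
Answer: $\frac{31962555}{122207897} \approx 0.26154$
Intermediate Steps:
$- \frac{20634}{-23497} + \frac{22449}{-36407} = \left(-20634\right) \left(- \frac{1}{23497}\right) + 22449 \left(- \frac{1}{36407}\right) = \frac{20634}{23497} - \frac{3207}{5201} = \frac{31962555}{122207897}$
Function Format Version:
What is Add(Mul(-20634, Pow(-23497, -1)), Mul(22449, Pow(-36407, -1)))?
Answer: Rational(31962555, 122207897) ≈ 0.26154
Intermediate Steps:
Add(Mul(-20634, Pow(-23497, -1)), Mul(22449, Pow(-36407, -1))) = Add(Mul(-20634, Rational(-1, 23497)), Mul(22449, Rational(-1, 36407))) = Add(Rational(20634, 23497), Rational(-3207, 5201)) = Rational(31962555, 122207897)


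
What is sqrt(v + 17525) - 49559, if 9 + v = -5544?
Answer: -49559 + 2*sqrt(2993) ≈ -49450.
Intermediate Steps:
v = -5553 (v = -9 - 5544 = -5553)
sqrt(v + 17525) - 49559 = sqrt(-5553 + 17525) - 49559 = sqrt(11972) - 49559 = 2*sqrt(2993) - 49559 = -49559 + 2*sqrt(2993)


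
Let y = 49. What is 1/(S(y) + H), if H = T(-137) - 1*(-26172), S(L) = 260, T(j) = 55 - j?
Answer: 1/26624 ≈ 3.7560e-5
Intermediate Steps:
H = 26364 (H = (55 - 1*(-137)) - 1*(-26172) = (55 + 137) + 26172 = 192 + 26172 = 26364)
1/(S(y) + H) = 1/(260 + 26364) = 1/26624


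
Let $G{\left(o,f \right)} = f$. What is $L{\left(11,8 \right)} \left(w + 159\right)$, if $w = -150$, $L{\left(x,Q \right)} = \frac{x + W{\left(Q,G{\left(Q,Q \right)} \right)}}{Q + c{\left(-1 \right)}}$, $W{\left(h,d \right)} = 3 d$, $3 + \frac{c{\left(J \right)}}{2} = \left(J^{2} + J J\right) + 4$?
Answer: $\frac{45}{2} \approx 22.5$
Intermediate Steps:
$c{\left(J \right)} = 2 + 4 J^{2}$ ($c{\left(J \right)} = -6 + 2 \left(\left(J^{2} + J J\right) + 4\right) = -6 + 2 \left(\left(J^{2} + J^{2}\right) + 4\right) = -6 + 2 \left(2 J^{2} + 4\right) = -6 + 2 \left(4 + 2 J^{2}\right) = -6 + \left(8 + 4 J^{2}\right) = 2 + 4 J^{2}$)
$L{\left(x,Q \right)} = \frac{x + 3 Q}{6 + Q}$ ($L{\left(x,Q \right)} = \frac{x + 3 Q}{Q + \left(2 + 4 \left(-1\right)^{2}\right)} = \frac{x + 3 Q}{Q + \left(2 + 4 \cdot 1\right)} = \frac{x + 3 Q}{Q + \left(2 + 4\right)} = \frac{x + 3 Q}{Q + 6} = \frac{x + 3 Q}{6 + Q}$)
$L{\left(11,8 \right)} \left(w + 159\right) = \frac{11 + 3 \cdot 8}{6 + 8} \left(-150 + 159\right) = \frac{11 + 24}{14} \cdot 9 = \frac{1}{14} \cdot 35 \cdot 9 = \frac{5}{2} \cdot 9 = \frac{45}{2}$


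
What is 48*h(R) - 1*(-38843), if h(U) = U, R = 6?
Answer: 39131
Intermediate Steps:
48*h(R) - 1*(-38843) = 48*6 - 1*(-38843) = 288 + 38843 = 39131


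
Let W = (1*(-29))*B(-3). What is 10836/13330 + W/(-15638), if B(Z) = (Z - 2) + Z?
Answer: 967214/1211945 ≈ 0.79807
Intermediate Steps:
B(Z) = -2 + 2*Z (B(Z) = (-2 + Z) + Z = -2 + 2*Z)
W = 232 (W = (1*(-29))*(-2 + 2*(-3)) = -29*(-2 - 6) = -29*(-8) = 232)
10836/13330 + W/(-15638) = 10836/13330 + 232/(-15638) = 10836*(1/13330) + 232*(-1/15638) = 126/155 - 116/7819 = 967214/1211945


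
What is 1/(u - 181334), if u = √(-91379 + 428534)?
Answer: -181334/32881682401 - 13*√1995/32881682401 ≈ -5.5324e-6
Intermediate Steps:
u = 13*√1995 (u = √337155 = 13*√1995 ≈ 580.65)
1/(u - 181334) = 1/(13*√1995 - 181334) = 1/(-181334 + 13*√1995)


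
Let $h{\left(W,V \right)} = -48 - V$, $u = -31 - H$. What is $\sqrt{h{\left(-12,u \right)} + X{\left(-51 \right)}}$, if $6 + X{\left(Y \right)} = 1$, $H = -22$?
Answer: $2 i \sqrt{11} \approx 6.6332 i$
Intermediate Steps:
$u = -9$ ($u = -31 - -22 = -31 + 22 = -9$)
$X{\left(Y \right)} = -5$ ($X{\left(Y \right)} = -6 + 1 = -5$)
$\sqrt{h{\left(-12,u \right)} + X{\left(-51 \right)}} = \sqrt{\left(-48 - -9\right) - 5} = \sqrt{\left(-48 + 9\right) - 5} = \sqrt{-39 - 5} = \sqrt{-44} = 2 i \sqrt{11}$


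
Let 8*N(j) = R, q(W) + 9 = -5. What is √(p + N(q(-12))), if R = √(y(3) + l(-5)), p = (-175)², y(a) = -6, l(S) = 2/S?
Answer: √(3062500 + 10*I*√10)/10 ≈ 175.0 + 0.00090351*I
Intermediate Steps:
p = 30625
R = 4*I*√10/5 (R = √(-6 + 2/(-5)) = √(-6 + 2*(-⅕)) = √(-6 - ⅖) = √(-32/5) = 4*I*√10/5 ≈ 2.5298*I)
q(W) = -14 (q(W) = -9 - 5 = -14)
N(j) = I*√10/10 (N(j) = (4*I*√10/5)/8 = I*√10/10)
√(p + N(q(-12))) = √(30625 + I*√10/10)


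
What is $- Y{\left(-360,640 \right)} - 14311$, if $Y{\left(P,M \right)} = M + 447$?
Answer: $-15398$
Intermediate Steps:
$Y{\left(P,M \right)} = 447 + M$
$- Y{\left(-360,640 \right)} - 14311 = - (447 + 640) - 14311 = \left(-1\right) 1087 - 14311 = -1087 - 14311 = -15398$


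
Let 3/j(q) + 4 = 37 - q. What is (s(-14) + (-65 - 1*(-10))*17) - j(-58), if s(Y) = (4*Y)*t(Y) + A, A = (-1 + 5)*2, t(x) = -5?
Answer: -58880/91 ≈ -647.03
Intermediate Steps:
j(q) = 3/(33 - q) (j(q) = 3/(-4 + (37 - q)) = 3/(33 - q))
A = 8 (A = 4*2 = 8)
s(Y) = 8 - 20*Y (s(Y) = (4*Y)*(-5) + 8 = -20*Y + 8 = 8 - 20*Y)
(s(-14) + (-65 - 1*(-10))*17) - j(-58) = ((8 - 20*(-14)) + (-65 - 1*(-10))*17) - (-3)/(-33 - 58) = ((8 + 280) + (-65 + 10)*17) - (-3)/(-91) = (288 - 55*17) - (-3)*(-1)/91 = (288 - 935) - 1*3/91 = -647 - 3/91 = -58880/91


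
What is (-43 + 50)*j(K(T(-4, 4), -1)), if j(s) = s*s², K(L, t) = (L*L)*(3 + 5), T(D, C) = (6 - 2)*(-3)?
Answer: 10701766656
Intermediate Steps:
T(D, C) = -12 (T(D, C) = 4*(-3) = -12)
K(L, t) = 8*L² (K(L, t) = L²*8 = 8*L²)
j(s) = s³
(-43 + 50)*j(K(T(-4, 4), -1)) = (-43 + 50)*(8*(-12)²)³ = 7*(8*144)³ = 7*1152³ = 7*1528823808 = 10701766656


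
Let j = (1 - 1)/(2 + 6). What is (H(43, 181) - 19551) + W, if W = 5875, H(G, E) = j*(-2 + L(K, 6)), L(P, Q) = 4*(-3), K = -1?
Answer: -13676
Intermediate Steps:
L(P, Q) = -12
j = 0 (j = 0/8 = 0*(1/8) = 0)
H(G, E) = 0 (H(G, E) = 0*(-2 - 12) = 0*(-14) = 0)
(H(43, 181) - 19551) + W = (0 - 19551) + 5875 = -19551 + 5875 = -13676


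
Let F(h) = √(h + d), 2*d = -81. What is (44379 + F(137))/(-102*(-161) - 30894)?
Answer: -4931/1608 - √386/28944 ≈ -3.0672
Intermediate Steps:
d = -81/2 (d = (½)*(-81) = -81/2 ≈ -40.500)
F(h) = √(-81/2 + h) (F(h) = √(h - 81/2) = √(-81/2 + h))
(44379 + F(137))/(-102*(-161) - 30894) = (44379 + √(-162 + 4*137)/2)/(-102*(-161) - 30894) = (44379 + √(-162 + 548)/2)/(16422 - 30894) = (44379 + √386/2)/(-14472) = (44379 + √386/2)*(-1/14472) = -4931/1608 - √386/28944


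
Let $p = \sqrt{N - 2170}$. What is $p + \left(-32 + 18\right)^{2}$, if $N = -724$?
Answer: $196 + i \sqrt{2894} \approx 196.0 + 53.796 i$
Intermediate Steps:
$p = i \sqrt{2894}$ ($p = \sqrt{-724 - 2170} = \sqrt{-2894} = i \sqrt{2894} \approx 53.796 i$)
$p + \left(-32 + 18\right)^{2} = i \sqrt{2894} + \left(-32 + 18\right)^{2} = i \sqrt{2894} + \left(-14\right)^{2} = i \sqrt{2894} + 196 = 196 + i \sqrt{2894}$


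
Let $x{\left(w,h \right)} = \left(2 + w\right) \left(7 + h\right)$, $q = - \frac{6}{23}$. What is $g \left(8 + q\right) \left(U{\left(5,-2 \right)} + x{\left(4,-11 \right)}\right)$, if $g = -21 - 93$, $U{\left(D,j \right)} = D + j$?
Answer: $\frac{426132}{23} \approx 18527.0$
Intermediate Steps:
$q = - \frac{6}{23}$ ($q = \left(-6\right) \frac{1}{23} = - \frac{6}{23} \approx -0.26087$)
$g = -114$
$g \left(8 + q\right) \left(U{\left(5,-2 \right)} + x{\left(4,-11 \right)}\right) = - 114 \left(8 - \frac{6}{23}\right) \left(\left(5 - 2\right) + \left(14 + 2 \left(-11\right) + 7 \cdot 4 - 44\right)\right) = - 114 \frac{178 \left(3 + \left(14 - 22 + 28 - 44\right)\right)}{23} = - 114 \frac{178 \left(3 - 24\right)}{23} = - 114 \cdot \frac{178}{23} \left(-21\right) = \left(-114\right) \left(- \frac{3738}{23}\right) = \frac{426132}{23}$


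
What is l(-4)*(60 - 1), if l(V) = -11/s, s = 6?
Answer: -649/6 ≈ -108.17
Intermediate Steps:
l(V) = -11/6
l(-4)*(60 - 1) = -11*(60 - 1)/6 = -11/6*59 = -649/6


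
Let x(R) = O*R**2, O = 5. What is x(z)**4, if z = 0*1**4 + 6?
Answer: 1049760000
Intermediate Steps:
z = 6 (z = 0*1 + 6 = 0 + 6 = 6)
x(R) = 5*R**2
x(z)**4 = (5*6**2)**4 = (5*36)**4 = 180**4 = 1049760000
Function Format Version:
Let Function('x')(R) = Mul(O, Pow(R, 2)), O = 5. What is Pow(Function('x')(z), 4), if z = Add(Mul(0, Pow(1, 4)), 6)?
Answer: 1049760000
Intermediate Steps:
z = 6 (z = Add(Mul(0, 1), 6) = Add(0, 6) = 6)
Function('x')(R) = Mul(5, Pow(R, 2))
Pow(Function('x')(z), 4) = Pow(Mul(5, Pow(6, 2)), 4) = Pow(Mul(5, 36), 4) = Pow(180, 4) = 1049760000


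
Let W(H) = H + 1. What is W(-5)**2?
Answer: 16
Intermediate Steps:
W(H) = 1 + H
W(-5)**2 = (1 - 5)**2 = (-4)**2 = 16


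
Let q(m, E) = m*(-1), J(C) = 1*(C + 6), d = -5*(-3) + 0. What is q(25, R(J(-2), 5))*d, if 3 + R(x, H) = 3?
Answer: -375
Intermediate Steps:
d = 15 (d = 15 + 0 = 15)
J(C) = 6 + C (J(C) = 1*(6 + C) = 6 + C)
R(x, H) = 0 (R(x, H) = -3 + 3 = 0)
q(m, E) = -m
q(25, R(J(-2), 5))*d = -1*25*15 = -25*15 = -375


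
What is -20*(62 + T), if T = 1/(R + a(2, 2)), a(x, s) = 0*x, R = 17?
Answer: -21100/17 ≈ -1241.2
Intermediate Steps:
a(x, s) = 0
T = 1/17 (T = 1/(17 + 0) = 1/17 ≈ 0.058824)
-20*(62 + T) = -20*(62 + 1/17) = -20*1055/17 = -21100/17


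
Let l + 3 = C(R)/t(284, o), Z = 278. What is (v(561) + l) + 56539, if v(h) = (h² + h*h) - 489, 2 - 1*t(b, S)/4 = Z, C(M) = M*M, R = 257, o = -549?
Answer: 756713807/1104 ≈ 6.8543e+5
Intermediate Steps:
C(M) = M²
t(b, S) = -1104 (t(b, S) = 8 - 4*278 = 8 - 1112 = -1104)
v(h) = -489 + 2*h² (v(h) = (h² + h²) - 489 = 2*h² - 489 = -489 + 2*h²)
l = -69361/1104 (l = -3 + 257²/(-1104) = -3 + 66049*(-1/1104) = -3 - 66049/1104 = -69361/1104 ≈ -62.827)
(v(561) + l) + 56539 = ((-489 + 2*561²) - 69361/1104) + 56539 = ((-489 + 2*314721) - 69361/1104) + 56539 = ((-489 + 629442) - 69361/1104) + 56539 = (628953 - 69361/1104) + 56539 = 694294751/1104 + 56539 = 756713807/1104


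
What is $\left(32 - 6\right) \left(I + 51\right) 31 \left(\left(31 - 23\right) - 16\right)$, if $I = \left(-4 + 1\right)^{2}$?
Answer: $-386880$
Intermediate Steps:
$I = 9$ ($I = \left(-3\right)^{2} = 9$)
$\left(32 - 6\right) \left(I + 51\right) 31 \left(\left(31 - 23\right) - 16\right) = \left(32 - 6\right) \left(9 + 51\right) 31 \left(\left(31 - 23\right) - 16\right) = 26 \cdot 60 \cdot 31 \left(8 - 16\right) = 1560 \cdot 31 \left(-8\right) = 48360 \left(-8\right) = -386880$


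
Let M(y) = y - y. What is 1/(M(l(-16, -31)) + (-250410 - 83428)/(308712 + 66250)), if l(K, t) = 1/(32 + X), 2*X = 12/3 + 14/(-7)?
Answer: -187481/166919 ≈ -1.1232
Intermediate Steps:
X = 1 (X = (12/3 + 14/(-7))/2 = (12*(⅓) + 14*(-⅐))/2 = (4 - 2)/2 = (½)*2 = 1)
l(K, t) = 1/33 (l(K, t) = 1/(32 + 1) = 1/33)
M(y) = 0
1/(M(l(-16, -31)) + (-250410 - 83428)/(308712 + 66250)) = 1/(0 + (-250410 - 83428)/(308712 + 66250)) = 1/(0 - 333838/374962) = 1/(0 - 333838*1/374962) = 1/(0 - 166919/187481) = 1/(-166919/187481) = -187481/166919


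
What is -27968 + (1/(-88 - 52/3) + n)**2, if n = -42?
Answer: -2616546983/99856 ≈ -26203.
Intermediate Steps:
-27968 + (1/(-88 - 52/3) + n)**2 = -27968 + (1/(-88 - 52/3) - 42)**2 = -27968 + (1/(-316/3) - 42)**2 = -27968 + (-3/316 - 42)**2 = -27968 + (-13275/316)**2 = -27968 + 176225625/99856 = -2616546983/99856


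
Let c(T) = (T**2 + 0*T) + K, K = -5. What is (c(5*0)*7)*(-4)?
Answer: 140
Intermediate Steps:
c(T) = -5 + T**2 (c(T) = (T**2 + 0*T) - 5 = (T**2 + 0) - 5 = T**2 - 5 = -5 + T**2)
(c(5*0)*7)*(-4) = ((-5 + (5*0)**2)*7)*(-4) = ((-5 + 0**2)*7)*(-4) = ((-5 + 0)*7)*(-4) = -5*7*(-4) = -35*(-4) = 140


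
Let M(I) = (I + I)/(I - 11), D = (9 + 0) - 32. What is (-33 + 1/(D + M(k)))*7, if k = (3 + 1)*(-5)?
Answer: -155680/673 ≈ -231.32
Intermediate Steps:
k = -20 (k = 4*(-5) = -20)
D = -23 (D = 9 - 32 = -23)
M(I) = 2*I/(-11 + I) (M(I) = (2*I)/(-11 + I) = 2*I/(-11 + I))
(-33 + 1/(D + M(k)))*7 = (-33 + 1/(-23 + 2*(-20)/(-11 - 20)))*7 = (-33 + 1/(-23 + 2*(-20)/(-31)))*7 = (-33 + 1/(-23 + 2*(-20)*(-1/31)))*7 = (-33 + 1/(-23 + 40/31))*7 = (-33 + 1/(-673/31))*7 = (-33 - 31/673)*7 = -22240/673*7 = -155680/673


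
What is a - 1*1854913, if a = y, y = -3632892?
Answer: -5487805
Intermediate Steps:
a = -3632892
a - 1*1854913 = -3632892 - 1*1854913 = -3632892 - 1854913 = -5487805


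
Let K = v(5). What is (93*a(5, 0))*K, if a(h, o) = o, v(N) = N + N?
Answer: 0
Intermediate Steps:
v(N) = 2*N
K = 10 (K = 2*5 = 10)
(93*a(5, 0))*K = (93*0)*10 = 0*10 = 0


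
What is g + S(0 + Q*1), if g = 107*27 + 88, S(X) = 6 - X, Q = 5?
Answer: 2978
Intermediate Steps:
g = 2977 (g = 2889 + 88 = 2977)
g + S(0 + Q*1) = 2977 + (6 - (0 + 5*1)) = 2977 + (6 - (0 + 5)) = 2977 + (6 - 1*5) = 2977 + (6 - 5) = 2977 + 1 = 2978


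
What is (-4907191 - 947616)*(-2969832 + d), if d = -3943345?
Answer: 40475317091839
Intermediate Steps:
(-4907191 - 947616)*(-2969832 + d) = (-4907191 - 947616)*(-2969832 - 3943345) = -5854807*(-6913177) = 40475317091839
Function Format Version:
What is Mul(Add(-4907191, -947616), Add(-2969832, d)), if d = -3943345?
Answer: 40475317091839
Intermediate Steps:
Mul(Add(-4907191, -947616), Add(-2969832, d)) = Mul(Add(-4907191, -947616), Add(-2969832, -3943345)) = Mul(-5854807, -6913177) = 40475317091839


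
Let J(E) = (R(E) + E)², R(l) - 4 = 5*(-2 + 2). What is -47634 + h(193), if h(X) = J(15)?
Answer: -47273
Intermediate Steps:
R(l) = 4 (R(l) = 4 + 5*(-2 + 2) = 4 + 5*0 = 4 + 0 = 4)
J(E) = (4 + E)²
h(X) = 361 (h(X) = (4 + 15)² = 19² = 361)
-47634 + h(193) = -47634 + 361 = -47273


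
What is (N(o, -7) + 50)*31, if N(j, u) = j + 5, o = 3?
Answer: 1798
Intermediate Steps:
N(j, u) = 5 + j
(N(o, -7) + 50)*31 = ((5 + 3) + 50)*31 = (8 + 50)*31 = 58*31 = 1798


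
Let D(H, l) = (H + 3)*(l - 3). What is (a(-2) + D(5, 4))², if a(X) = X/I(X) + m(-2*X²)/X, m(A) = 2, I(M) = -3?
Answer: 529/9 ≈ 58.778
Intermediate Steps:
a(X) = 2/X - X/3 (a(X) = X/(-3) + 2/X = X*(-⅓) + 2/X = -X/3 + 2/X = 2/X - X/3)
D(H, l) = (-3 + l)*(3 + H) (D(H, l) = (3 + H)*(-3 + l) = (-3 + l)*(3 + H))
(a(-2) + D(5, 4))² = ((2/(-2) - ⅓*(-2)) + (-9 - 3*5 + 3*4 + 5*4))² = ((2*(-½) + ⅔) + (-9 - 15 + 12 + 20))² = ((-1 + ⅔) + 8)² = (-⅓ + 8)² = (23/3)² = 529/9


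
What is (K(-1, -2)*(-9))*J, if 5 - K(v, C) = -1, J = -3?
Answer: 162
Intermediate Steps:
K(v, C) = 6 (K(v, C) = 5 - 1*(-1) = 5 + 1 = 6)
(K(-1, -2)*(-9))*J = (6*(-9))*(-3) = -54*(-3) = 162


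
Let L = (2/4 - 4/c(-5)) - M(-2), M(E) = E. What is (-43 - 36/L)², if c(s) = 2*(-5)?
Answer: 2582449/841 ≈ 3070.7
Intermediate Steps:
c(s) = -10
L = 29/10 (L = (2/4 - 4/(-10)) - 1*(-2) = (2*(¼) - 4*(-⅒)) + 2 = (½ + ⅖) + 2 = 9/10 + 2 = 29/10 ≈ 2.9000)
(-43 - 36/L)² = (-43 - 36/29/10)² = (-43 - 36*10/29)² = (-43 - 360/29)² = (-1607/29)² = 2582449/841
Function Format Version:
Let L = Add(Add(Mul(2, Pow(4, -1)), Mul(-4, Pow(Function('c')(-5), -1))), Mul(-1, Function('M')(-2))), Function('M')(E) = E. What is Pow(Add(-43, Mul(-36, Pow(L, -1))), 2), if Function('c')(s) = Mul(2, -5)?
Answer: Rational(2582449, 841) ≈ 3070.7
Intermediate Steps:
Function('c')(s) = -10
L = Rational(29, 10) (L = Add(Add(Mul(2, Pow(4, -1)), Mul(-4, Pow(-10, -1))), Mul(-1, -2)) = Add(Add(Mul(2, Rational(1, 4)), Mul(-4, Rational(-1, 10))), 2) = Add(Add(Rational(1, 2), Rational(2, 5)), 2) = Add(Rational(9, 10), 2) = Rational(29, 10) ≈ 2.9000)
Pow(Add(-43, Mul(-36, Pow(L, -1))), 2) = Pow(Add(-43, Mul(-36, Pow(Rational(29, 10), -1))), 2) = Pow(Add(-43, Mul(-36, Rational(10, 29))), 2) = Pow(Add(-43, Rational(-360, 29)), 2) = Pow(Rational(-1607, 29), 2) = Rational(2582449, 841)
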